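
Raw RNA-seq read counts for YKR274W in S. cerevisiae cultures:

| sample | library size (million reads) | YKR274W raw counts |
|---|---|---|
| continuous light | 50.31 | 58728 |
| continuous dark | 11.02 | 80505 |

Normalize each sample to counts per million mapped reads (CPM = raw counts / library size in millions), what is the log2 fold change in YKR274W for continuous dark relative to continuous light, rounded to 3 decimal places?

CPM(continuous light) = 58728 / 50.31 = 1167.3226
CPM(continuous dark) = 80505 / 11.02 = 7305.3539
Fold change = 7305.3539 / 1167.3226 = 6.25821
log2(6.25821) = 2.6458

2.646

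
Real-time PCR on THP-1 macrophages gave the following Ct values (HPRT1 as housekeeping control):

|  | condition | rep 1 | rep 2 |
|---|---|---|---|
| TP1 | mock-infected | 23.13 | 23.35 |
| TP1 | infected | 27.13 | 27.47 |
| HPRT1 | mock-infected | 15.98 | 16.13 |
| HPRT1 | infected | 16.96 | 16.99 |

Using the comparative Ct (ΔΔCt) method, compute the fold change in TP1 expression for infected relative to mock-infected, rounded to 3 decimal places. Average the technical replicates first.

0.113

Mean Ct: TP1 mock-infected 23.240; TP1 infected 27.300; HPRT1 mock-infected 16.055; HPRT1 infected 16.975
ΔCt(mock-infected) = 23.240 − 16.055 = 7.185
ΔCt(infected) = 27.300 − 16.975 = 10.325
ΔΔCt = 10.325 − 7.185 = 3.140
Fold change = 2^(−3.140) = 0.1134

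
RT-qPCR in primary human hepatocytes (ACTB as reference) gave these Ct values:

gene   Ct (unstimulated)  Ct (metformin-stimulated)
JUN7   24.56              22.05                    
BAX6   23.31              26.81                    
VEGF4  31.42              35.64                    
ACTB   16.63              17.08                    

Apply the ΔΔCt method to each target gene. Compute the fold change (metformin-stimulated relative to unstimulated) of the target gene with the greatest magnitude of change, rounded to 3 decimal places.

JUN7: ΔΔCt = (22.05−17.08) − (24.56−16.63) = 4.97 − 7.93 = -2.96; fold change = 2^2.96 = 7.781
BAX6: ΔΔCt = (26.81−17.08) − (23.31−16.63) = 9.73 − 6.68 = 3.05; fold change = 2^-3.05 = 0.121
VEGF4: ΔΔCt = (35.64−17.08) − (31.42−16.63) = 18.56 − 14.79 = 3.77; fold change = 2^-3.77 = 0.073
VEGF4 has the largest |ΔΔCt| = 3.77.

0.073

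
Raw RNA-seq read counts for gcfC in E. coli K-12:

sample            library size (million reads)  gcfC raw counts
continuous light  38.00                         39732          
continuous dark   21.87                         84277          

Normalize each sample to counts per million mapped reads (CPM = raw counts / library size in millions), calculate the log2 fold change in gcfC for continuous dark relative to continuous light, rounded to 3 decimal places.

CPM(continuous light) = 39732 / 38.00 = 1045.5789
CPM(continuous dark) = 84277 / 21.87 = 3853.5437
Fold change = 3853.5437 / 1045.5789 = 3.68556
log2(3.68556) = 1.8819

1.882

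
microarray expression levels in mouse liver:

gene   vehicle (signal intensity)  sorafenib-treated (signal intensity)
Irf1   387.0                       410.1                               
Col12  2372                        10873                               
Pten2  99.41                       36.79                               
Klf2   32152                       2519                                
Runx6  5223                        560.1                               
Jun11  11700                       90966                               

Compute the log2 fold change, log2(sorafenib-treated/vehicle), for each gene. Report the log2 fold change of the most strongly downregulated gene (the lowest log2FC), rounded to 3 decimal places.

-3.674

log2(410.1/387.0) = 0.084  (Irf1)
log2(10873/2372) = 2.197  (Col12)
log2(36.79/99.41) = -1.434  (Pten2)
log2(2519/32152) = -3.674  (Klf2)
log2(560.1/5223) = -3.221  (Runx6)
log2(90966/11700) = 2.959  (Jun11)
Klf2 is most strongly downregulated.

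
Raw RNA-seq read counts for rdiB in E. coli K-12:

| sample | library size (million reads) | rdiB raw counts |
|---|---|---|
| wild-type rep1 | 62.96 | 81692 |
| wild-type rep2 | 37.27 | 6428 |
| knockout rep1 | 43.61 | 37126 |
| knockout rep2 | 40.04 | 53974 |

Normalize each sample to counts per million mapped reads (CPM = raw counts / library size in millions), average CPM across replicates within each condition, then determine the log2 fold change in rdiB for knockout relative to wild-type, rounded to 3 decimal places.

0.581

CPM(wild-type rep1) = 81692 / 62.96 = 1297.5222
CPM(wild-type rep2) = 6428 / 37.27 = 172.4712
CPM(knockout rep1) = 37126 / 43.61 = 851.3185
CPM(knockout rep2) = 53974 / 40.04 = 1348.0020
mean CPM(wild-type) = 734.9967; mean CPM(knockout) = 1099.6603
Fold change = 1099.6603 / 734.9967 = 1.49614
log2(1.49614) = 0.5812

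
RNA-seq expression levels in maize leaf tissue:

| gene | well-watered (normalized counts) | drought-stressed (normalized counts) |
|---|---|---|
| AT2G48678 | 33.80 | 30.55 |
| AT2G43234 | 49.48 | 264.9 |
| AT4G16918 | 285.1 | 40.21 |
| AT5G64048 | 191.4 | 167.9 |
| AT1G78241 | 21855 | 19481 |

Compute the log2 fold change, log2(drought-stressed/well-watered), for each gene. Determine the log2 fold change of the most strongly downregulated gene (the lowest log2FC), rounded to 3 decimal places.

log2(30.55/33.80) = -0.146  (AT2G48678)
log2(264.9/49.48) = 2.421  (AT2G43234)
log2(40.21/285.1) = -2.826  (AT4G16918)
log2(167.9/191.4) = -0.189  (AT5G64048)
log2(19481/21855) = -0.166  (AT1G78241)
AT4G16918 is most strongly downregulated.

-2.826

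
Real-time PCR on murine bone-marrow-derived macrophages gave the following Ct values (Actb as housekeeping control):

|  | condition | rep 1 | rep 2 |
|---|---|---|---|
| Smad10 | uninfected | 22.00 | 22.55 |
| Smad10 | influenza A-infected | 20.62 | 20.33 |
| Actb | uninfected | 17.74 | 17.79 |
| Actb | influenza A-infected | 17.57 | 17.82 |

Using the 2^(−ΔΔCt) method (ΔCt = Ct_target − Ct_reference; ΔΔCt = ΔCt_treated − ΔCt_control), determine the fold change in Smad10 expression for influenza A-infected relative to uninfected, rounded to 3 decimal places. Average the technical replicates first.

Mean Ct: Smad10 uninfected 22.275; Smad10 influenza A-infected 20.475; Actb uninfected 17.765; Actb influenza A-infected 17.695
ΔCt(uninfected) = 22.275 − 17.765 = 4.510
ΔCt(influenza A-infected) = 20.475 − 17.695 = 2.780
ΔΔCt = 2.780 − 4.510 = -1.730
Fold change = 2^(−(-1.730)) = 2^1.730 = 3.3173

3.317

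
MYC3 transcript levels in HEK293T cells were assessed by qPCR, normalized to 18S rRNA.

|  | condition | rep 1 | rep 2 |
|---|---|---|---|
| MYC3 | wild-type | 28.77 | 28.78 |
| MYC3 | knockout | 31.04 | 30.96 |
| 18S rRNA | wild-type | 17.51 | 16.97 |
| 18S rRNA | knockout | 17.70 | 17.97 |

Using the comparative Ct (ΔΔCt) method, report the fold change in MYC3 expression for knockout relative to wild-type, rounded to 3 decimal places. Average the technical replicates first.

Mean Ct: MYC3 wild-type 28.775; MYC3 knockout 31.000; 18S rRNA wild-type 17.240; 18S rRNA knockout 17.835
ΔCt(wild-type) = 28.775 − 17.240 = 11.535
ΔCt(knockout) = 31.000 − 17.835 = 13.165
ΔΔCt = 13.165 − 11.535 = 1.630
Fold change = 2^(−1.630) = 0.3231

0.323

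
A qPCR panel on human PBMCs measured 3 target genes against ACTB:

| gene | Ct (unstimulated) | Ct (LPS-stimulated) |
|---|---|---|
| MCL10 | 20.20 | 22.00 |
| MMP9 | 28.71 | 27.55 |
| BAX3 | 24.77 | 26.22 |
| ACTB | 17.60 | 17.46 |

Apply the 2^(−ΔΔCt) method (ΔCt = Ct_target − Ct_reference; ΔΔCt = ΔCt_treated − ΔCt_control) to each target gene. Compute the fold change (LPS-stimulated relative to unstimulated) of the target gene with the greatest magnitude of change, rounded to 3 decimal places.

0.261

MCL10: ΔΔCt = (22.00−17.46) − (20.20−17.60) = 4.54 − 2.60 = 1.94; fold change = 2^-1.94 = 0.261
MMP9: ΔΔCt = (27.55−17.46) − (28.71−17.60) = 10.09 − 11.11 = -1.02; fold change = 2^1.02 = 2.028
BAX3: ΔΔCt = (26.22−17.46) − (24.77−17.60) = 8.76 − 7.17 = 1.59; fold change = 2^-1.59 = 0.332
MCL10 has the largest |ΔΔCt| = 1.94.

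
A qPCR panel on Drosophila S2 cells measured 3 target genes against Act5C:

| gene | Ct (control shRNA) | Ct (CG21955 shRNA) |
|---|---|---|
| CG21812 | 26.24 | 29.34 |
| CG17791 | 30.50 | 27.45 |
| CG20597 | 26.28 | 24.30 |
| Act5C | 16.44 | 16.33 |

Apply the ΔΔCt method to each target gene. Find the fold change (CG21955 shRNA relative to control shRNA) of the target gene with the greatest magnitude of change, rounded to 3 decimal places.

0.108

CG21812: ΔΔCt = (29.34−16.33) − (26.24−16.44) = 13.01 − 9.80 = 3.21; fold change = 2^-3.21 = 0.108
CG17791: ΔΔCt = (27.45−16.33) − (30.50−16.44) = 11.12 − 14.06 = -2.94; fold change = 2^2.94 = 7.674
CG20597: ΔΔCt = (24.30−16.33) − (26.28−16.44) = 7.97 − 9.84 = -1.87; fold change = 2^1.87 = 3.655
CG21812 has the largest |ΔΔCt| = 3.21.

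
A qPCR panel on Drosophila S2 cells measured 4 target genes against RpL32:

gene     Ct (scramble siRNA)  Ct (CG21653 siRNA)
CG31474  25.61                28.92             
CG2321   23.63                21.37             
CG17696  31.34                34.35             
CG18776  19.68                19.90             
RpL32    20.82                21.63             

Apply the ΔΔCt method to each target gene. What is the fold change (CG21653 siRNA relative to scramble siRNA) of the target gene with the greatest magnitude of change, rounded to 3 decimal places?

CG31474: ΔΔCt = (28.92−21.63) − (25.61−20.82) = 7.29 − 4.79 = 2.50; fold change = 2^-2.50 = 0.177
CG2321: ΔΔCt = (21.37−21.63) − (23.63−20.82) = -0.26 − 2.81 = -3.07; fold change = 2^3.07 = 8.398
CG17696: ΔΔCt = (34.35−21.63) − (31.34−20.82) = 12.72 − 10.52 = 2.20; fold change = 2^-2.20 = 0.218
CG18776: ΔΔCt = (19.90−21.63) − (19.68−20.82) = -1.73 − (-1.14) = -0.59; fold change = 2^0.59 = 1.505
CG2321 has the largest |ΔΔCt| = 3.07.

8.398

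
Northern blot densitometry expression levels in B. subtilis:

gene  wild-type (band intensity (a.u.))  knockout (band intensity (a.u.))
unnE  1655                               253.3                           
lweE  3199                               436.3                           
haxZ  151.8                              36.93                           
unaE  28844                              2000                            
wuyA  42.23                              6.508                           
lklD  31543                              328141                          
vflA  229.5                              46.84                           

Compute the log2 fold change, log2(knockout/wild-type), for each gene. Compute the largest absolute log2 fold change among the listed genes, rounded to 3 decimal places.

3.850

log2(253.3/1655) = -2.708  (unnE)
log2(436.3/3199) = -2.874  (lweE)
log2(36.93/151.8) = -2.039  (haxZ)
log2(2000/28844) = -3.850  (unaE)
log2(6.508/42.23) = -2.698  (wuyA)
log2(328141/31543) = 3.379  (lklD)
log2(46.84/229.5) = -2.293  (vflA)
The largest magnitude belongs to unaE.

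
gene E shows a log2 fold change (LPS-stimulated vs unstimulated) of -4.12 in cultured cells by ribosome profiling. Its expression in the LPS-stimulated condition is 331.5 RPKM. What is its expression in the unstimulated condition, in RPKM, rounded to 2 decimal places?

Fold change = 2^(-4.12) = 0.0575
unstimulated expression = 331.5 / 0.0575 = 5764.04

5764.04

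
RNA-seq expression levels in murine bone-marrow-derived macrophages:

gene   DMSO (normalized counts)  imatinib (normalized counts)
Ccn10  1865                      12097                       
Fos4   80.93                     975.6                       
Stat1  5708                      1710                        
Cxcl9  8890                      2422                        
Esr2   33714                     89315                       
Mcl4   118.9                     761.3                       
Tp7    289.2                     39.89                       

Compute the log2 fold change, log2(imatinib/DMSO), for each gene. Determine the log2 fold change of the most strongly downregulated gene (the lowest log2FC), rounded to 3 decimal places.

-2.858

log2(12097/1865) = 2.697  (Ccn10)
log2(975.6/80.93) = 3.592  (Fos4)
log2(1710/5708) = -1.739  (Stat1)
log2(2422/8890) = -1.876  (Cxcl9)
log2(89315/33714) = 1.406  (Esr2)
log2(761.3/118.9) = 2.679  (Mcl4)
log2(39.89/289.2) = -2.858  (Tp7)
Tp7 is most strongly downregulated.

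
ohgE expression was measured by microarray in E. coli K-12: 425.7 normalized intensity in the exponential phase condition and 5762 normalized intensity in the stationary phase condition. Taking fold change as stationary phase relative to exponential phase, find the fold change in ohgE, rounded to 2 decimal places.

Fold change = 5762 / 425.7 = 13.535
ohgE is upregulated.

13.54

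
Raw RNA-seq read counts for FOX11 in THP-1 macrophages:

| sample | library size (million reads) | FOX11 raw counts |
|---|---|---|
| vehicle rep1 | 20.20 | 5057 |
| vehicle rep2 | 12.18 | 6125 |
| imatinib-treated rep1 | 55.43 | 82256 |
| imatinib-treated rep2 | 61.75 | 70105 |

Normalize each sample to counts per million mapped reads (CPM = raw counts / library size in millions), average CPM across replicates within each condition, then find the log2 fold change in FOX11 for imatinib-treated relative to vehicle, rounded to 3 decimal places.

CPM(vehicle rep1) = 5057 / 20.20 = 250.3465
CPM(vehicle rep2) = 6125 / 12.18 = 502.8736
CPM(imatinib-treated rep1) = 82256 / 55.43 = 1483.9618
CPM(imatinib-treated rep2) = 70105 / 61.75 = 1135.3036
mean CPM(vehicle) = 376.6100; mean CPM(imatinib-treated) = 1309.6327
Fold change = 1309.6327 / 376.6100 = 3.47742
log2(3.47742) = 1.7980

1.798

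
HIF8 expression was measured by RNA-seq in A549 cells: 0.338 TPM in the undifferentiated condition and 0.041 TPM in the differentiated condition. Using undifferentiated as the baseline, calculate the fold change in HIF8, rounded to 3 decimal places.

0.121

Fold change = 0.041 / 0.338 = 0.1213
HIF8 is downregulated.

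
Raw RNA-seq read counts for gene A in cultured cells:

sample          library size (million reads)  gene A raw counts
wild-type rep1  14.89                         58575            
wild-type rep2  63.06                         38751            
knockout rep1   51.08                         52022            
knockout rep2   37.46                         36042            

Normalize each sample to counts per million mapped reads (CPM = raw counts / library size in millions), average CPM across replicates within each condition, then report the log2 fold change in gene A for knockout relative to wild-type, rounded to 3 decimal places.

CPM(wild-type rep1) = 58575 / 14.89 = 3933.8482
CPM(wild-type rep2) = 38751 / 63.06 = 614.5100
CPM(knockout rep1) = 52022 / 51.08 = 1018.4417
CPM(knockout rep2) = 36042 / 37.46 = 962.1463
mean CPM(wild-type) = 2274.1791; mean CPM(knockout) = 990.2940
Fold change = 990.2940 / 2274.1791 = 0.43545
log2(0.43545) = -1.1994

-1.199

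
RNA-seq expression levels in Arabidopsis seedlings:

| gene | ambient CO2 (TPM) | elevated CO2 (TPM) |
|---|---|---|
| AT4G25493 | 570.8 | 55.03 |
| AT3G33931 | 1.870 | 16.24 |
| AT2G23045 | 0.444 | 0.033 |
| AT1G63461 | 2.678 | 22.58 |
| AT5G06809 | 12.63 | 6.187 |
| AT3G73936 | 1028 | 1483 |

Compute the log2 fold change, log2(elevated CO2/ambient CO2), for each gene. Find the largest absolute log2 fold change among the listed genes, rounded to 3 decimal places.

log2(55.03/570.8) = -3.375  (AT4G25493)
log2(16.24/1.870) = 3.118  (AT3G33931)
log2(0.033/0.444) = -3.750  (AT2G23045)
log2(22.58/2.678) = 3.076  (AT1G63461)
log2(6.187/12.63) = -1.030  (AT5G06809)
log2(1483/1028) = 0.529  (AT3G73936)
The largest magnitude belongs to AT2G23045.

3.750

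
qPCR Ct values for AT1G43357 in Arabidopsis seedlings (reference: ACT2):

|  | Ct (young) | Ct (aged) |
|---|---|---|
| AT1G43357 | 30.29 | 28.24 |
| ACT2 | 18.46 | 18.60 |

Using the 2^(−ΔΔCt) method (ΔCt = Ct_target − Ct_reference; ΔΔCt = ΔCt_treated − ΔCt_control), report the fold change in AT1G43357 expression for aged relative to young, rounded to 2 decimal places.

4.56

ΔCt(young) = 30.290 − 18.460 = 11.830
ΔCt(aged) = 28.240 − 18.600 = 9.640
ΔΔCt = 9.640 − 11.830 = -2.190
Fold change = 2^(−(-2.190)) = 2^2.190 = 4.563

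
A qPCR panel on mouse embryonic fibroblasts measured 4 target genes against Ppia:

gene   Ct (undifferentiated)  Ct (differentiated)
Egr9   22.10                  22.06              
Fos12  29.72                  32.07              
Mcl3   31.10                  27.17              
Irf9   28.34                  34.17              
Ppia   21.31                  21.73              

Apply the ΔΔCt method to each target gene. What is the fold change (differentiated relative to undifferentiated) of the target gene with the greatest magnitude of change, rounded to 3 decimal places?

Egr9: ΔΔCt = (22.06−21.73) − (22.10−21.31) = 0.33 − 0.79 = -0.46; fold change = 2^0.46 = 1.376
Fos12: ΔΔCt = (32.07−21.73) − (29.72−21.31) = 10.34 − 8.41 = 1.93; fold change = 2^-1.93 = 0.262
Mcl3: ΔΔCt = (27.17−21.73) − (31.10−21.31) = 5.44 − 9.79 = -4.35; fold change = 2^4.35 = 20.393
Irf9: ΔΔCt = (34.17−21.73) − (28.34−21.31) = 12.44 − 7.03 = 5.41; fold change = 2^-5.41 = 0.024
Irf9 has the largest |ΔΔCt| = 5.41.

0.024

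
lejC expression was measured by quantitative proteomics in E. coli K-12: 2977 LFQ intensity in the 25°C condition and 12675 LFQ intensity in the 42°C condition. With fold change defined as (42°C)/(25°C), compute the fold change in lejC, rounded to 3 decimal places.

Fold change = 12675 / 2977 = 4.2576
lejC is upregulated.

4.258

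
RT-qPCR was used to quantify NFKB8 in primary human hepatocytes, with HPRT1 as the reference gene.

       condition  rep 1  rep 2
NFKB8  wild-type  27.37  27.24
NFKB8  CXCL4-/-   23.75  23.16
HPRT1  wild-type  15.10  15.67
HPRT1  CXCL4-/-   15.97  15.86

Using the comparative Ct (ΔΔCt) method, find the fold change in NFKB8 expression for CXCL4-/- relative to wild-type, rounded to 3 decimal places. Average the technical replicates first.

20.821

Mean Ct: NFKB8 wild-type 27.305; NFKB8 CXCL4-/- 23.455; HPRT1 wild-type 15.385; HPRT1 CXCL4-/- 15.915
ΔCt(wild-type) = 27.305 − 15.385 = 11.920
ΔCt(CXCL4-/-) = 23.455 − 15.915 = 7.540
ΔΔCt = 7.540 − 11.920 = -4.380
Fold change = 2^(−(-4.380)) = 2^4.380 = 20.8215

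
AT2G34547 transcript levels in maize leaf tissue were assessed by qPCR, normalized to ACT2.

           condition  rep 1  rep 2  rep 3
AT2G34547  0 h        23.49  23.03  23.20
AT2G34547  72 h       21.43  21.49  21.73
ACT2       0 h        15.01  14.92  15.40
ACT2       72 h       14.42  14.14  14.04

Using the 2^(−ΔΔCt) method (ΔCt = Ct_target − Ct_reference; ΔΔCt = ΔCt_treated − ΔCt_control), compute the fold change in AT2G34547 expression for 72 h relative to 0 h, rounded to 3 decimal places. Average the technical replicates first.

1.717

Mean Ct: AT2G34547 0 h 23.240; AT2G34547 72 h 21.550; ACT2 0 h 15.110; ACT2 72 h 14.200
ΔCt(0 h) = 23.240 − 15.110 = 8.130
ΔCt(72 h) = 21.550 − 14.200 = 7.350
ΔΔCt = 7.350 − 8.130 = -0.780
Fold change = 2^(−(-0.780)) = 2^0.780 = 1.7171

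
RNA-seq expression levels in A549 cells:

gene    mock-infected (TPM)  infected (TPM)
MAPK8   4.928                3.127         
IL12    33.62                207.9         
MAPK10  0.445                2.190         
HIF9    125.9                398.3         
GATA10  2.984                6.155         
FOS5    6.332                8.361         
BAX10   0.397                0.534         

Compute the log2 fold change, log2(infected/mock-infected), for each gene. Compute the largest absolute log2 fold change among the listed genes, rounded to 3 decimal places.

log2(3.127/4.928) = -0.656  (MAPK8)
log2(207.9/33.62) = 2.628  (IL12)
log2(2.190/0.445) = 2.299  (MAPK10)
log2(398.3/125.9) = 1.662  (HIF9)
log2(6.155/2.984) = 1.045  (GATA10)
log2(8.361/6.332) = 0.401  (FOS5)
log2(0.534/0.397) = 0.428  (BAX10)
The largest magnitude belongs to IL12.

2.628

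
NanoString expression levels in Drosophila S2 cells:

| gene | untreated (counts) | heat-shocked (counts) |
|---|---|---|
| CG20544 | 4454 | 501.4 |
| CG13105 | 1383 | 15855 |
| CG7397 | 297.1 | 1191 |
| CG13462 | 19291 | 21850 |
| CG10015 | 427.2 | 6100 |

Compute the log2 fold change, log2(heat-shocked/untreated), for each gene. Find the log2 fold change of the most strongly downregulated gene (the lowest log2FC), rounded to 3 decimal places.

log2(501.4/4454) = -3.151  (CG20544)
log2(15855/1383) = 3.519  (CG13105)
log2(1191/297.1) = 2.003  (CG7397)
log2(21850/19291) = 0.180  (CG13462)
log2(6100/427.2) = 3.836  (CG10015)
CG20544 is most strongly downregulated.

-3.151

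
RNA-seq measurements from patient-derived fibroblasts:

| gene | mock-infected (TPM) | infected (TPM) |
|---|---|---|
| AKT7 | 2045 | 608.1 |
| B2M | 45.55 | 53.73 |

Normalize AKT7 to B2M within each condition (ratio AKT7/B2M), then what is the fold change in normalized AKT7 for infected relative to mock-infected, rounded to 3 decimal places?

0.252

AKT7/B2M (mock-infected) = 2045 / 45.55 = 44.896
AKT7/B2M (infected) = 608.1 / 53.73 = 11.318
Fold change = 11.318 / 44.896 = 0.2521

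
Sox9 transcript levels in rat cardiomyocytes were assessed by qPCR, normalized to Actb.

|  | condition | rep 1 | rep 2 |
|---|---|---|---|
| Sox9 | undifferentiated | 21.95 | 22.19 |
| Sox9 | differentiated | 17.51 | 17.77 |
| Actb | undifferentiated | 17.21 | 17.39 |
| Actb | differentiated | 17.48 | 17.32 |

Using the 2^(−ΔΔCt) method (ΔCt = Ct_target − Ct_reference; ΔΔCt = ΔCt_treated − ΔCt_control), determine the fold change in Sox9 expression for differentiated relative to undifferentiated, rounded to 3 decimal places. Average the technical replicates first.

Mean Ct: Sox9 undifferentiated 22.070; Sox9 differentiated 17.640; Actb undifferentiated 17.300; Actb differentiated 17.400
ΔCt(undifferentiated) = 22.070 − 17.300 = 4.770
ΔCt(differentiated) = 17.640 − 17.400 = 0.240
ΔΔCt = 0.240 − 4.770 = -4.530
Fold change = 2^(−(-4.530)) = 2^4.530 = 23.1029

23.103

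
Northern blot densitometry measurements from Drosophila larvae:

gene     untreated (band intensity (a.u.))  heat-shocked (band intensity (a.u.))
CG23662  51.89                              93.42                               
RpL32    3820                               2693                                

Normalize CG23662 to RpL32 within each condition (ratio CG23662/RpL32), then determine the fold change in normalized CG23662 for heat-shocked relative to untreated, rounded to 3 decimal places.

2.554

CG23662/RpL32 (untreated) = 51.89 / 3820 = 0.013584
CG23662/RpL32 (heat-shocked) = 93.42 / 2693 = 0.03469
Fold change = 0.03469 / 0.013584 = 2.5538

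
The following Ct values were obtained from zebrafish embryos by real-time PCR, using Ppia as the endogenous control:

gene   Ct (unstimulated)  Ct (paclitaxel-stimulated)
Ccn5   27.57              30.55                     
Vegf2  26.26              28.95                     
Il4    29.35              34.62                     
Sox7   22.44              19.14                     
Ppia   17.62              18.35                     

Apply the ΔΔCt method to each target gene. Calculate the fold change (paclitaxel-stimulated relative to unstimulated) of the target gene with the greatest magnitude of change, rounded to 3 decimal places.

Ccn5: ΔΔCt = (30.55−18.35) − (27.57−17.62) = 12.20 − 9.95 = 2.25; fold change = 2^-2.25 = 0.210
Vegf2: ΔΔCt = (28.95−18.35) − (26.26−17.62) = 10.60 − 8.64 = 1.96; fold change = 2^-1.96 = 0.257
Il4: ΔΔCt = (34.62−18.35) − (29.35−17.62) = 16.27 − 11.73 = 4.54; fold change = 2^-4.54 = 0.043
Sox7: ΔΔCt = (19.14−18.35) − (22.44−17.62) = 0.79 − 4.82 = -4.03; fold change = 2^4.03 = 16.336
Il4 has the largest |ΔΔCt| = 4.54.

0.043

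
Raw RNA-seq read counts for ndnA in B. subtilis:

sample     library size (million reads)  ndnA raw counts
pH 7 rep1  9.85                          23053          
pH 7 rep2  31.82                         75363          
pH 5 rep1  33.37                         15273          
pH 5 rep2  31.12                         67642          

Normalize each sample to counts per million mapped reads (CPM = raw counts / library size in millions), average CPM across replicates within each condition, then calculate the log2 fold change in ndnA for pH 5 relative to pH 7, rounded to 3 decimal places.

-0.840

CPM(pH 7 rep1) = 23053 / 9.85 = 2340.4061
CPM(pH 7 rep2) = 75363 / 31.82 = 2368.4161
CPM(pH 5 rep1) = 15273 / 33.37 = 457.6865
CPM(pH 5 rep2) = 67642 / 31.12 = 2173.5861
mean CPM(pH 7) = 2354.4111; mean CPM(pH 5) = 1315.6363
Fold change = 1315.6363 / 2354.4111 = 0.55880
log2(0.55880) = -0.8396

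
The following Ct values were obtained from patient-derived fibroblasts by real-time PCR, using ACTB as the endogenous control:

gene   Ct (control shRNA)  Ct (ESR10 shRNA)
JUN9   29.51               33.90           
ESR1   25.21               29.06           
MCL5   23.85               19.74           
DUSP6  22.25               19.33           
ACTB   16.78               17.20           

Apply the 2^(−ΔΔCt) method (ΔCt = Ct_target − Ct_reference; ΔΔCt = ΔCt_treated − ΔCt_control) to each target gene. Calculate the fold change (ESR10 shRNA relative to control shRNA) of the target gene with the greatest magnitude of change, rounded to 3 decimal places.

JUN9: ΔΔCt = (33.90−17.20) − (29.51−16.78) = 16.70 − 12.73 = 3.97; fold change = 2^-3.97 = 0.064
ESR1: ΔΔCt = (29.06−17.20) − (25.21−16.78) = 11.86 − 8.43 = 3.43; fold change = 2^-3.43 = 0.093
MCL5: ΔΔCt = (19.74−17.20) − (23.85−16.78) = 2.54 − 7.07 = -4.53; fold change = 2^4.53 = 23.103
DUSP6: ΔΔCt = (19.33−17.20) − (22.25−16.78) = 2.13 − 5.47 = -3.34; fold change = 2^3.34 = 10.126
MCL5 has the largest |ΔΔCt| = 4.53.

23.103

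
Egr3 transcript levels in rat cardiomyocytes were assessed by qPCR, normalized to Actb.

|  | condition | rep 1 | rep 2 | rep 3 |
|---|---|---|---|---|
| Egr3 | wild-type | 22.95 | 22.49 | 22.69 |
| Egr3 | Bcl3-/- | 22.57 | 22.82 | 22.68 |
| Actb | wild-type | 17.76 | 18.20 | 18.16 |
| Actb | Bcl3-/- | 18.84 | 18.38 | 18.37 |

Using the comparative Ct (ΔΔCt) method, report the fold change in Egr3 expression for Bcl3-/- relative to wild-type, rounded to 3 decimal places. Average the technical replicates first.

1.424

Mean Ct: Egr3 wild-type 22.710; Egr3 Bcl3-/- 22.690; Actb wild-type 18.040; Actb Bcl3-/- 18.530
ΔCt(wild-type) = 22.710 − 18.040 = 4.670
ΔCt(Bcl3-/-) = 22.690 − 18.530 = 4.160
ΔΔCt = 4.160 − 4.670 = -0.510
Fold change = 2^(−(-0.510)) = 2^0.510 = 1.4241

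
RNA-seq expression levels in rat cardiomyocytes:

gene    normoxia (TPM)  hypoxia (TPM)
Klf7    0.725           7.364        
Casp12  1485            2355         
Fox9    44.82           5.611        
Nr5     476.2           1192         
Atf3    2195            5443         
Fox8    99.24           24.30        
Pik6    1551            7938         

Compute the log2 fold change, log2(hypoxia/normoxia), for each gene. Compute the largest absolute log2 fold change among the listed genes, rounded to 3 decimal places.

3.344

log2(7.364/0.725) = 3.344  (Klf7)
log2(2355/1485) = 0.665  (Casp12)
log2(5.611/44.82) = -2.998  (Fox9)
log2(1192/476.2) = 1.324  (Nr5)
log2(5443/2195) = 1.310  (Atf3)
log2(24.30/99.24) = -2.030  (Fox8)
log2(7938/1551) = 2.356  (Pik6)
The largest magnitude belongs to Klf7.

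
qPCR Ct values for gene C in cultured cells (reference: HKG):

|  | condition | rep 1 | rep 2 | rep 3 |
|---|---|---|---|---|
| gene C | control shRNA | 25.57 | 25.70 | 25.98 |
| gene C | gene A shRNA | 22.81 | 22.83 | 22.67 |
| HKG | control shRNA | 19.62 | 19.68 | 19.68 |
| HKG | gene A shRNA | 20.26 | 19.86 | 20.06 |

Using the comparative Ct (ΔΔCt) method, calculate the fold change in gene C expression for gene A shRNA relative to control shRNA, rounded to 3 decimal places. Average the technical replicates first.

Mean Ct: gene C control shRNA 25.750; gene C gene A shRNA 22.770; HKG control shRNA 19.660; HKG gene A shRNA 20.060
ΔCt(control shRNA) = 25.750 − 19.660 = 6.090
ΔCt(gene A shRNA) = 22.770 − 20.060 = 2.710
ΔΔCt = 2.710 − 6.090 = -3.380
Fold change = 2^(−(-3.380)) = 2^3.380 = 10.4107

10.411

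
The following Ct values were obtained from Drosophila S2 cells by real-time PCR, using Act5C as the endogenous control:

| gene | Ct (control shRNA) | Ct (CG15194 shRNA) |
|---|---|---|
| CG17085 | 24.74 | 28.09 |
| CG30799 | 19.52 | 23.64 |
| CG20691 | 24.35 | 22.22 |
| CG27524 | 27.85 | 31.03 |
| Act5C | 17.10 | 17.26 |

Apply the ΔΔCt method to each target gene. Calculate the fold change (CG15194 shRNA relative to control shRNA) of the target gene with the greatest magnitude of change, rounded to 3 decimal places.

CG17085: ΔΔCt = (28.09−17.26) − (24.74−17.10) = 10.83 − 7.64 = 3.19; fold change = 2^-3.19 = 0.110
CG30799: ΔΔCt = (23.64−17.26) − (19.52−17.10) = 6.38 − 2.42 = 3.96; fold change = 2^-3.96 = 0.064
CG20691: ΔΔCt = (22.22−17.26) − (24.35−17.10) = 4.96 − 7.25 = -2.29; fold change = 2^2.29 = 4.891
CG27524: ΔΔCt = (31.03−17.26) − (27.85−17.10) = 13.77 − 10.75 = 3.02; fold change = 2^-3.02 = 0.123
CG30799 has the largest |ΔΔCt| = 3.96.

0.064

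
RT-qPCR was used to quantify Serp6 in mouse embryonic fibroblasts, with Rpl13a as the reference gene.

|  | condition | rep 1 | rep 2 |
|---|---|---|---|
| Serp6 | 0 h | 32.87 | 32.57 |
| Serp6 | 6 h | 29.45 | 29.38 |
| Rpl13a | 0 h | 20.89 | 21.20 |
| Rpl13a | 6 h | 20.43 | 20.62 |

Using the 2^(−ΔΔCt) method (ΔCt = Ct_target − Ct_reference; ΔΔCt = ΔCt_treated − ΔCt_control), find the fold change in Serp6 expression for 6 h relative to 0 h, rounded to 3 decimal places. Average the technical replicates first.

Mean Ct: Serp6 0 h 32.720; Serp6 6 h 29.415; Rpl13a 0 h 21.045; Rpl13a 6 h 20.525
ΔCt(0 h) = 32.720 − 21.045 = 11.675
ΔCt(6 h) = 29.415 − 20.525 = 8.890
ΔΔCt = 8.890 − 11.675 = -2.785
Fold change = 2^(−(-2.785)) = 2^2.785 = 6.8924

6.892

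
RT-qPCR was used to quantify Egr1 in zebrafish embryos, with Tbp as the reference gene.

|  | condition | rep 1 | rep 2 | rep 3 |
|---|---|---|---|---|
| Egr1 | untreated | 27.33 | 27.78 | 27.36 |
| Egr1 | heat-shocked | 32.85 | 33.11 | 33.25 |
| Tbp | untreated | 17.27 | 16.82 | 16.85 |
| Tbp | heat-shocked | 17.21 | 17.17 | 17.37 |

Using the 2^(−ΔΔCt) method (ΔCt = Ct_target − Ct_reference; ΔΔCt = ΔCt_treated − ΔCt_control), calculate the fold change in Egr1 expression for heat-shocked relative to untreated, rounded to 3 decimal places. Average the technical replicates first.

0.025

Mean Ct: Egr1 untreated 27.490; Egr1 heat-shocked 33.070; Tbp untreated 16.980; Tbp heat-shocked 17.250
ΔCt(untreated) = 27.490 − 16.980 = 10.510
ΔCt(heat-shocked) = 33.070 − 17.250 = 15.820
ΔΔCt = 15.820 − 10.510 = 5.310
Fold change = 2^(−5.310) = 0.0252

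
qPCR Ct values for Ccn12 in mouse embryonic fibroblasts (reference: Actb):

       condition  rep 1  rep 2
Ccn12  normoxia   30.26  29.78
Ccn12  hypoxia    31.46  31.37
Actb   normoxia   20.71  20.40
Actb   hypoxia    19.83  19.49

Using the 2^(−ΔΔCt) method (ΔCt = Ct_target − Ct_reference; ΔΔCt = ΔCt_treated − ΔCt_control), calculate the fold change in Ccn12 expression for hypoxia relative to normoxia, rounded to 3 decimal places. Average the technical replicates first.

0.204

Mean Ct: Ccn12 normoxia 30.020; Ccn12 hypoxia 31.415; Actb normoxia 20.555; Actb hypoxia 19.660
ΔCt(normoxia) = 30.020 − 20.555 = 9.465
ΔCt(hypoxia) = 31.415 − 19.660 = 11.755
ΔΔCt = 11.755 − 9.465 = 2.290
Fold change = 2^(−2.290) = 0.2045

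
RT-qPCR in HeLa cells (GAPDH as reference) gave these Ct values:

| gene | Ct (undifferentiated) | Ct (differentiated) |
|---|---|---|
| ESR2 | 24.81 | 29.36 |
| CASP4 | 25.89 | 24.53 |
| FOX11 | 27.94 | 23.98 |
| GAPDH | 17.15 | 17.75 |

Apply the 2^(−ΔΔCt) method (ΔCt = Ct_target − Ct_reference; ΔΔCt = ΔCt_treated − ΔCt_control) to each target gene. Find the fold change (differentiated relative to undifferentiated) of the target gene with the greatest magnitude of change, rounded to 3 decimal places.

ESR2: ΔΔCt = (29.36−17.75) − (24.81−17.15) = 11.61 − 7.66 = 3.95; fold change = 2^-3.95 = 0.065
CASP4: ΔΔCt = (24.53−17.75) − (25.89−17.15) = 6.78 − 8.74 = -1.96; fold change = 2^1.96 = 3.891
FOX11: ΔΔCt = (23.98−17.75) − (27.94−17.15) = 6.23 − 10.79 = -4.56; fold change = 2^4.56 = 23.588
FOX11 has the largest |ΔΔCt| = 4.56.

23.588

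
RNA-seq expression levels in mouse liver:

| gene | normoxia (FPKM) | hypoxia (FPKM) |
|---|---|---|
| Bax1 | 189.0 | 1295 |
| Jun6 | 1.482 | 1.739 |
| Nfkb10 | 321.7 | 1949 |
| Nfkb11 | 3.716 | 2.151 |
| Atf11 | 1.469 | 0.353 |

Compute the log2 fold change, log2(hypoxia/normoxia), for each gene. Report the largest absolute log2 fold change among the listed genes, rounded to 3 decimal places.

2.776

log2(1295/189.0) = 2.776  (Bax1)
log2(1.739/1.482) = 0.231  (Jun6)
log2(1949/321.7) = 2.599  (Nfkb10)
log2(2.151/3.716) = -0.789  (Nfkb11)
log2(0.353/1.469) = -2.057  (Atf11)
The largest magnitude belongs to Bax1.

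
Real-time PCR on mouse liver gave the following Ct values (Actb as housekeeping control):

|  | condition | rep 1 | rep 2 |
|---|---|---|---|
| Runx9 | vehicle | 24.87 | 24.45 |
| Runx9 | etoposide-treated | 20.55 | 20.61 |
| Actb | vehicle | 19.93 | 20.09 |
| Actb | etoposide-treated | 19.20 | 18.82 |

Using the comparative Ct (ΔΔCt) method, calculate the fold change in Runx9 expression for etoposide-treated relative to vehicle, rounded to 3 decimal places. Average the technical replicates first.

8.456

Mean Ct: Runx9 vehicle 24.660; Runx9 etoposide-treated 20.580; Actb vehicle 20.010; Actb etoposide-treated 19.010
ΔCt(vehicle) = 24.660 − 20.010 = 4.650
ΔCt(etoposide-treated) = 20.580 − 19.010 = 1.570
ΔΔCt = 1.570 − 4.650 = -3.080
Fold change = 2^(−(-3.080)) = 2^3.080 = 8.4561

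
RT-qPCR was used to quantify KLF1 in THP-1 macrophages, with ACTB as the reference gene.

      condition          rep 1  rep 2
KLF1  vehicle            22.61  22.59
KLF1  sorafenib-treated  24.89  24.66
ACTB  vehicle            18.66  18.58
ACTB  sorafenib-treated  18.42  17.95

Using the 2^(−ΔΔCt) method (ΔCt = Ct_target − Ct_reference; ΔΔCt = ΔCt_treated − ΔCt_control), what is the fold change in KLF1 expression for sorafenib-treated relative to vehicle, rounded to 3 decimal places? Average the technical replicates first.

Mean Ct: KLF1 vehicle 22.600; KLF1 sorafenib-treated 24.775; ACTB vehicle 18.620; ACTB sorafenib-treated 18.185
ΔCt(vehicle) = 22.600 − 18.620 = 3.980
ΔCt(sorafenib-treated) = 24.775 − 18.185 = 6.590
ΔΔCt = 6.590 − 3.980 = 2.610
Fold change = 2^(−2.610) = 0.1638

0.164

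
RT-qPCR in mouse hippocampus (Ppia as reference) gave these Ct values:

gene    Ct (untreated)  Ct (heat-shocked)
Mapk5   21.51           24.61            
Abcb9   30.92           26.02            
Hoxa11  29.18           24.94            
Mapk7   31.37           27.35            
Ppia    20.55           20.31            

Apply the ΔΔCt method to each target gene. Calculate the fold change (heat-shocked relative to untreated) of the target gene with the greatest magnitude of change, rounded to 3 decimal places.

25.281

Mapk5: ΔΔCt = (24.61−20.31) − (21.51−20.55) = 4.30 − 0.96 = 3.34; fold change = 2^-3.34 = 0.099
Abcb9: ΔΔCt = (26.02−20.31) − (30.92−20.55) = 5.71 − 10.37 = -4.66; fold change = 2^4.66 = 25.281
Hoxa11: ΔΔCt = (24.94−20.31) − (29.18−20.55) = 4.63 − 8.63 = -4.00; fold change = 2^4.00 = 16.000
Mapk7: ΔΔCt = (27.35−20.31) − (31.37−20.55) = 7.04 − 10.82 = -3.78; fold change = 2^3.78 = 13.737
Abcb9 has the largest |ΔΔCt| = 4.66.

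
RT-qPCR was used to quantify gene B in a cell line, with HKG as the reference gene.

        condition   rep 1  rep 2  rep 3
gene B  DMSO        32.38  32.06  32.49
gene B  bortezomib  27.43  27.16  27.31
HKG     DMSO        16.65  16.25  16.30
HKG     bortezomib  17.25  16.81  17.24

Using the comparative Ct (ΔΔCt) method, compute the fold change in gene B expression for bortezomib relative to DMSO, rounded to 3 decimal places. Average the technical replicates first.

52.346

Mean Ct: gene B DMSO 32.310; gene B bortezomib 27.300; HKG DMSO 16.400; HKG bortezomib 17.100
ΔCt(DMSO) = 32.310 − 16.400 = 15.910
ΔCt(bortezomib) = 27.300 − 17.100 = 10.200
ΔΔCt = 10.200 − 15.910 = -5.710
Fold change = 2^(−(-5.710)) = 2^5.710 = 52.3457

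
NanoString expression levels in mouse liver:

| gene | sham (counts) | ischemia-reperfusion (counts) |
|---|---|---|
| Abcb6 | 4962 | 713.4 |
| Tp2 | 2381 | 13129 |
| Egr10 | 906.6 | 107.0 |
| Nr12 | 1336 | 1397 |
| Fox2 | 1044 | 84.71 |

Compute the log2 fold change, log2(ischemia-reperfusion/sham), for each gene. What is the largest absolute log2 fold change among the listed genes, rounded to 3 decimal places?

log2(713.4/4962) = -2.798  (Abcb6)
log2(13129/2381) = 2.463  (Tp2)
log2(107.0/906.6) = -3.083  (Egr10)
log2(1397/1336) = 0.064  (Nr12)
log2(84.71/1044) = -3.623  (Fox2)
The largest magnitude belongs to Fox2.

3.623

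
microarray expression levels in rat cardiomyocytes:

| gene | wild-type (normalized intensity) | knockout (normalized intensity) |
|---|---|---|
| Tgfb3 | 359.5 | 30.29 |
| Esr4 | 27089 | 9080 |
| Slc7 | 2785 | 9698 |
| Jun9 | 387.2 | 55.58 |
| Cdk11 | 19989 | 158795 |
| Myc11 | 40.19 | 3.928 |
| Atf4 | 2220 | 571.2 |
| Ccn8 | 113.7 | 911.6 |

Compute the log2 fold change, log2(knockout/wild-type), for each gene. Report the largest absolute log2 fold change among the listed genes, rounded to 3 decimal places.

3.569

log2(30.29/359.5) = -3.569  (Tgfb3)
log2(9080/27089) = -1.577  (Esr4)
log2(9698/2785) = 1.800  (Slc7)
log2(55.58/387.2) = -2.800  (Jun9)
log2(158795/19989) = 2.990  (Cdk11)
log2(3.928/40.19) = -3.355  (Myc11)
log2(571.2/2220) = -1.958  (Atf4)
log2(911.6/113.7) = 3.003  (Ccn8)
The largest magnitude belongs to Tgfb3.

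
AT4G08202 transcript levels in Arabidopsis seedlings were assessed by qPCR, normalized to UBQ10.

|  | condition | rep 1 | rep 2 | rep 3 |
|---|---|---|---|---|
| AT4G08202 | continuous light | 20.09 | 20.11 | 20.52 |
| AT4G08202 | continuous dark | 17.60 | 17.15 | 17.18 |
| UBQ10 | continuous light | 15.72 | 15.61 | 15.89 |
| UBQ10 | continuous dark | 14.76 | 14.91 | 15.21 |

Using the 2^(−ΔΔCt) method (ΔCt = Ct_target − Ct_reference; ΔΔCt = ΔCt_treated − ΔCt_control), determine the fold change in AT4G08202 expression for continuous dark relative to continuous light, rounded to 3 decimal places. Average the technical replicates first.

Mean Ct: AT4G08202 continuous light 20.240; AT4G08202 continuous dark 17.310; UBQ10 continuous light 15.740; UBQ10 continuous dark 14.960
ΔCt(continuous light) = 20.240 − 15.740 = 4.500
ΔCt(continuous dark) = 17.310 − 14.960 = 2.350
ΔΔCt = 2.350 − 4.500 = -2.150
Fold change = 2^(−(-2.150)) = 2^2.150 = 4.4383

4.438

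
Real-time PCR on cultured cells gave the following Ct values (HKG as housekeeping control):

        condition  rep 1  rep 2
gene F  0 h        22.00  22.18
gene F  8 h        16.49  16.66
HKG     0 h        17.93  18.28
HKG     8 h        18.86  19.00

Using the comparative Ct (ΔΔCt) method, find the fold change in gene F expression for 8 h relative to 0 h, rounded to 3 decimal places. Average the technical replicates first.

Mean Ct: gene F 0 h 22.090; gene F 8 h 16.575; HKG 0 h 18.105; HKG 8 h 18.930
ΔCt(0 h) = 22.090 − 18.105 = 3.985
ΔCt(8 h) = 16.575 − 18.930 = -2.355
ΔΔCt = -2.355 − 3.985 = -6.340
Fold change = 2^(−(-6.340)) = 2^6.340 = 81.0084

81.008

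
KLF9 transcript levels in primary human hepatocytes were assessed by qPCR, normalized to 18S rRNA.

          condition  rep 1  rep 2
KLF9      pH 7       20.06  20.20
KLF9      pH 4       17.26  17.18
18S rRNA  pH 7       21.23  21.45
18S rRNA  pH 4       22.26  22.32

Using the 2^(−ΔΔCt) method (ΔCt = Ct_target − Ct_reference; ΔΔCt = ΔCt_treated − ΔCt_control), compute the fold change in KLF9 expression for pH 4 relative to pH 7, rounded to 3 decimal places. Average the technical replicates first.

Mean Ct: KLF9 pH 7 20.130; KLF9 pH 4 17.220; 18S rRNA pH 7 21.340; 18S rRNA pH 4 22.290
ΔCt(pH 7) = 20.130 − 21.340 = -1.210
ΔCt(pH 4) = 17.220 − 22.290 = -5.070
ΔΔCt = -5.070 − (-1.210) = -3.860
Fold change = 2^(−(-3.860)) = 2^3.860 = 14.5203

14.520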